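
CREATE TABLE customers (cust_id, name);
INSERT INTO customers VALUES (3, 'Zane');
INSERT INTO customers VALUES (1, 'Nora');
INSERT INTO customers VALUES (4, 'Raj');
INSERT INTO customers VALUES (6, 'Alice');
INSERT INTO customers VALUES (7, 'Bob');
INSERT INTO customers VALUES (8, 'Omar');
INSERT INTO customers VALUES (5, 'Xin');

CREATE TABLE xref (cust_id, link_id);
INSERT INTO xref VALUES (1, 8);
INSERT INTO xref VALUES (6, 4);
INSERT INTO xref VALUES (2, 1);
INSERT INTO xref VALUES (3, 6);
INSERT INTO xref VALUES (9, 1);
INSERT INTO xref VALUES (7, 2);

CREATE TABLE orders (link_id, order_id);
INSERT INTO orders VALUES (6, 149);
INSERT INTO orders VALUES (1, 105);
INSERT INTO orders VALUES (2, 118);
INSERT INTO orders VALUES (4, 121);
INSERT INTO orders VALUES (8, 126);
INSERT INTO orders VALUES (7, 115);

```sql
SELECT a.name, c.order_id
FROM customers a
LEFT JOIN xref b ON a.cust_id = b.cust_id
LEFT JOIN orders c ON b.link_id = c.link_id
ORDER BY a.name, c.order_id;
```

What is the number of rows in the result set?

7

Evaluate left to right. First `customers a LEFT JOIN xref b` on cust_id: 7 row(s).
Then LEFT JOIN `orders c` on link_id: each of those 7 rows is kept; rows whose b.link_id has no match in c get NULL for c's columns.
Result: 7 row(s).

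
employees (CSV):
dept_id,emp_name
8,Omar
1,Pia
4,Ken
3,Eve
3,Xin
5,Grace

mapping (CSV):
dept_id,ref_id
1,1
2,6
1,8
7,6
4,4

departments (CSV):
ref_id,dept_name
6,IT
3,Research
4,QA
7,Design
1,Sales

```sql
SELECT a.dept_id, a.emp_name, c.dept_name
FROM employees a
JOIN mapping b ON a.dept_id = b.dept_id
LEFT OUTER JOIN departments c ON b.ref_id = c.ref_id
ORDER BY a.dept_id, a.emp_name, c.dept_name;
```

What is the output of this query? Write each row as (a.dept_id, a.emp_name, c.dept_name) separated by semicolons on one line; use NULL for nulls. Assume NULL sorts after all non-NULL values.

Joins associate left-to-right: employees INNER JOIN mapping on dept_id gives 3 intermediate row(s).
Then LEFT JOIN `departments c` on ref_id: each of those 3 rows is kept; rows whose b.ref_id has no match in c get NULL for c's columns.

(1, Pia, Sales); (1, Pia, NULL); (4, Ken, QA)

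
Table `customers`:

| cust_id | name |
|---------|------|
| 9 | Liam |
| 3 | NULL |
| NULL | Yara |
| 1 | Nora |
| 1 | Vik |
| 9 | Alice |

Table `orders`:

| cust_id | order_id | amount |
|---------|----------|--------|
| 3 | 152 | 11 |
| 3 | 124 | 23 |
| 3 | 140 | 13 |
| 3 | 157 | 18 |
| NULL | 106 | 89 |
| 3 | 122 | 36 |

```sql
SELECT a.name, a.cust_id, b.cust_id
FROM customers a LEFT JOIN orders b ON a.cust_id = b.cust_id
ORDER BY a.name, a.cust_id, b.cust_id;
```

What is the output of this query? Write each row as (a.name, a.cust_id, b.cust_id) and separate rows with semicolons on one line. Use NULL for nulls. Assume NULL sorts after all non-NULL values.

(Alice, 9, NULL); (Liam, 9, NULL); (Nora, 1, NULL); (Vik, 1, NULL); (Yara, NULL, NULL); (NULL, 3, 3); (NULL, 3, 3); (NULL, 3, 3); (NULL, 3, 3); (NULL, 3, 3)

LEFT JOIN keeps every row from `customers`; unmatched rows get NULL for `orders`'s columns.
Matching on a.cust_id = b.cust_id. A NULL in a compared column never satisfies the condition.
Matched pairs: 5; unmatched a rows kept: 5.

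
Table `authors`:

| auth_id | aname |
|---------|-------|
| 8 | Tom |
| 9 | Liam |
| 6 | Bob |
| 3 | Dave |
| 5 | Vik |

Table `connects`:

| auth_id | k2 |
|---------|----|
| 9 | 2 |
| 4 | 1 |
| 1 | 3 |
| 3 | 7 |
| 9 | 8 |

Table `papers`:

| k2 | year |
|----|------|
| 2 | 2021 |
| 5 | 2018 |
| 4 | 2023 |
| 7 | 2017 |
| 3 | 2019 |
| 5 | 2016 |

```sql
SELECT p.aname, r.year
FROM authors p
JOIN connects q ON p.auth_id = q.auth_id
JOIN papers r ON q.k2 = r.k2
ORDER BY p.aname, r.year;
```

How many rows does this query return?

2

Step 1 — p INNER JOIN q on auth_id → 3 row(s).
Then INNER JOIN `papers r` on k2: keep only rows whose q.k2 appears in r.
Result: 2 row(s).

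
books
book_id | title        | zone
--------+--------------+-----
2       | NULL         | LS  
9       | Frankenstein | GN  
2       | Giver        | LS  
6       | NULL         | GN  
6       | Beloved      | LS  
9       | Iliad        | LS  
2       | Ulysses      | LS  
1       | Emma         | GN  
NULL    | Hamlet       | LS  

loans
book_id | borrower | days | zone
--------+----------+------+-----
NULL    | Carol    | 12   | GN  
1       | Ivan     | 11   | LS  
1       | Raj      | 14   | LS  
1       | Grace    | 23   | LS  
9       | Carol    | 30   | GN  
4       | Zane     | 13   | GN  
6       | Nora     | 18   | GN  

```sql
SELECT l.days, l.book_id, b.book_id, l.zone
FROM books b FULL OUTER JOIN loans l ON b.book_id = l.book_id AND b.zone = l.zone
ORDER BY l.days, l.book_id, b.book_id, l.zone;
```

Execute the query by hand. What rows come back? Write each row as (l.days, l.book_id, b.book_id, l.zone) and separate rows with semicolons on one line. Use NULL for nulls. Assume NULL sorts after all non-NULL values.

(11, 1, NULL, LS); (12, NULL, NULL, GN); (13, 4, NULL, GN); (14, 1, NULL, LS); (18, 6, 6, GN); (23, 1, NULL, LS); (30, 9, 9, GN); (NULL, NULL, 1, NULL); (NULL, NULL, 2, NULL); (NULL, NULL, 2, NULL); (NULL, NULL, 2, NULL); (NULL, NULL, 6, NULL); (NULL, NULL, 9, NULL); (NULL, NULL, NULL, NULL)

FULL OUTER JOIN keeps every row from both sides; unmatched rows get NULL for the other side's columns.
Matching on b.book_id = l.book_id AND b.zone = l.zone. A NULL in a compared column never satisfies the condition.
- book_id=2, zone=LS: no l row matches, row kept with l columns NULL.
- book_id=9, zone=GN: 1 matching l row(s), so 1 row(s) emitted.
- book_id=2, zone=LS: no l row matches, row kept with l columns NULL.
- book_id=6, zone=GN: 1 matching l row(s), so 1 row(s) emitted.
- book_id=6, zone=LS: no l row matches, row kept with l columns NULL.
- book_id=9, zone=LS: no l row matches, row kept with l columns NULL.
- book_id=2, zone=LS: no l row matches, row kept with l columns NULL.
- book_id=1, zone=GN: no l row matches, row kept with l columns NULL.
- book_id=NULL, zone=LS: no l row matches, row kept with l columns NULL.
- plus 5 unmatched l row(s), each kept with NULL b columns.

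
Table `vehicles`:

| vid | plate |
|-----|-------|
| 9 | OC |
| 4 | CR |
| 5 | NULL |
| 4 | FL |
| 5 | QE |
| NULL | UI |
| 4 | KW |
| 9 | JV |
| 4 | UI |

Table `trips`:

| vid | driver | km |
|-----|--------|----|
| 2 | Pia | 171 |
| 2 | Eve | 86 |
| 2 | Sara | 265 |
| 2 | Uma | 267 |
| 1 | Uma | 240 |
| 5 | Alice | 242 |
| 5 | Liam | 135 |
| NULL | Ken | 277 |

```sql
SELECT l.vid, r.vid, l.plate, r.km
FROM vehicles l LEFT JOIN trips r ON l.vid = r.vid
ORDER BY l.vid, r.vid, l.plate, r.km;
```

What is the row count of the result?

LEFT JOIN keeps every row from `vehicles`; unmatched rows get NULL for `trips`'s columns.
Matching on l.vid = r.vid. A NULL in a compared column never satisfies the condition.
- vid=9: no r row matches, row kept with r columns NULL.
- vid=4: no r row matches, row kept with r columns NULL.
- vid=5: 2 matching r row(s), so 2 row(s) emitted.
- vid=4: no r row matches, row kept with r columns NULL.
- vid=5: 2 matching r row(s), so 2 row(s) emitted.
- vid=NULL: no r row matches, row kept with r columns NULL.
- vid=4: no r row matches, row kept with r columns NULL.
- vid=9: no r row matches, row kept with r columns NULL.
- vid=4: no r row matches, row kept with r columns NULL.
Total: 4 matched + 7 padded = 11 rows.

11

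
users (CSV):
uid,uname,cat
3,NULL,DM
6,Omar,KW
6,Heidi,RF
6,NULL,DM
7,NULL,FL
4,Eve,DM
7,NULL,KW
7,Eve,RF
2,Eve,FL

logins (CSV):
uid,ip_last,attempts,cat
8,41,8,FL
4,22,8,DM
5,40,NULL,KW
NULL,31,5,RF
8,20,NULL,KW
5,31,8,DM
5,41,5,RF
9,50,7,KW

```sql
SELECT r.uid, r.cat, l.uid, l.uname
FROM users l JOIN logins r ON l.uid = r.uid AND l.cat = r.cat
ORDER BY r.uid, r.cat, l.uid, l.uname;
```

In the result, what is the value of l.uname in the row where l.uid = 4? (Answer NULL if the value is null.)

INNER JOIN keeps only pairs where the ON condition holds.
Matching on l.uid = r.uid AND l.cat = r.cat. A NULL in a compared column never satisfies the condition.
- l[0] uid=3, cat=DM → no match; dropped.
- l[1] uid=6, cat=KW → no match; dropped.
- l[2] uid=6, cat=RF → no match; dropped.
- l[3] uid=6, cat=DM → no match; dropped.
- l[4] uid=7, cat=FL → no match; dropped.
- l[5] uid=4, cat=DM → 1 match(es) in r → 1 row(s).
- l[6] uid=7, cat=KW → no match; dropped.
- l[7] uid=7, cat=RF → no match; dropped.
- l[8] uid=2, cat=FL → no match; dropped.

Eve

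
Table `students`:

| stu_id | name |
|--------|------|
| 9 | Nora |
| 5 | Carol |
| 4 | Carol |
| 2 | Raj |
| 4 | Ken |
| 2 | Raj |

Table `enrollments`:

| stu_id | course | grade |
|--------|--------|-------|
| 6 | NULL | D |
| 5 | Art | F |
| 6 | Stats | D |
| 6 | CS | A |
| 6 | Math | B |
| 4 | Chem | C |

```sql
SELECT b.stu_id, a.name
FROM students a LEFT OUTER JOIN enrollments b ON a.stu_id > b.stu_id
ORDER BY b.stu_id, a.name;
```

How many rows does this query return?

11

LEFT JOIN keeps every row from `students`; unmatched rows get NULL for `enrollments`'s columns.
Matching on a.stu_id > b.stu_id.
- stu_id=9: 6 matching b row(s), so 6 row(s) emitted.
- stu_id=5: 1 matching b row(s), so 1 row(s) emitted.
- stu_id=4: no b row matches, row kept with b columns NULL.
- stu_id=2: no b row matches, row kept with b columns NULL.
- stu_id=4: no b row matches, row kept with b columns NULL.
- stu_id=2: no b row matches, row kept with b columns NULL.
Total: 7 matched + 4 padded = 11 rows.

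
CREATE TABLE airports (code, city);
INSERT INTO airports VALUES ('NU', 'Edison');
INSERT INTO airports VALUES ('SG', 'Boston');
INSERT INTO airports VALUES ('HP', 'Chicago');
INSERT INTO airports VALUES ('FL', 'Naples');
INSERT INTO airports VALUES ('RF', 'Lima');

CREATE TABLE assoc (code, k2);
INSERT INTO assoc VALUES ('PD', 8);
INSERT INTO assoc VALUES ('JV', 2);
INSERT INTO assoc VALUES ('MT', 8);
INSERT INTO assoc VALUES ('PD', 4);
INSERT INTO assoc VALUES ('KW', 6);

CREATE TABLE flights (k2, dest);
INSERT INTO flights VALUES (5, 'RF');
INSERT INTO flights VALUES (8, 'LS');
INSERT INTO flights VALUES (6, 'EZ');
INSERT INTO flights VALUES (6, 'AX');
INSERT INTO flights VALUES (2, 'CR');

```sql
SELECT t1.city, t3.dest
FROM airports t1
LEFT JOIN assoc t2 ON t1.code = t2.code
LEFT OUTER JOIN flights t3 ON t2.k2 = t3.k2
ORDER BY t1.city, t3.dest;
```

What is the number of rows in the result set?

Joins associate left-to-right: airports LEFT JOIN assoc on code gives 5 intermediate row(s).
Then LEFT JOIN `flights t3` on k2: each of those 5 rows is kept; rows whose t2.k2 has no match in t3 get NULL for t3's columns.
Result: 5 row(s).

5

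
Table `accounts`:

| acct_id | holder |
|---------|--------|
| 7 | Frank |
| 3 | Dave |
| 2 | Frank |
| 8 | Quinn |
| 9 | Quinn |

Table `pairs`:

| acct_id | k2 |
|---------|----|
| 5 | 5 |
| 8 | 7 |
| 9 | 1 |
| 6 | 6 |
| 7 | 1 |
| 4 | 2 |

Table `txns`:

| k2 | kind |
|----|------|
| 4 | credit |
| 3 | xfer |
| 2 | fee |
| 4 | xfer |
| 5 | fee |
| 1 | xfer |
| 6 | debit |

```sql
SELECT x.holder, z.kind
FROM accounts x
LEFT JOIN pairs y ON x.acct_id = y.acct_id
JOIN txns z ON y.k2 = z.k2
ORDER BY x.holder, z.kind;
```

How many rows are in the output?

Joins associate left-to-right: accounts LEFT JOIN pairs on acct_id gives 5 intermediate row(s).
Then INNER JOIN `txns z` on k2: keep only rows whose y.k2 appears in z.
Result: 2 row(s).

2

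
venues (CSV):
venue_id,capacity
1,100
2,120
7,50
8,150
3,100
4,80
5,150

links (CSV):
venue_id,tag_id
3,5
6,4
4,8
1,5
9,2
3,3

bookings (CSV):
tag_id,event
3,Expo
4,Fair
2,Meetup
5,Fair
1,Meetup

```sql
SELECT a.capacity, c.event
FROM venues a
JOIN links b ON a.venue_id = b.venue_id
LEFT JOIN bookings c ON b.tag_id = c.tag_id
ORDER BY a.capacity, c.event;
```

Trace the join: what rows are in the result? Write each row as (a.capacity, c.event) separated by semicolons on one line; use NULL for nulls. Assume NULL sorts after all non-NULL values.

(80, NULL); (100, Expo); (100, Fair); (100, Fair)

Step 1 — a INNER JOIN b on venue_id → 4 row(s).
Then LEFT JOIN `bookings c` on tag_id: each of those 4 rows is kept; rows whose b.tag_id has no match in c get NULL for c's columns.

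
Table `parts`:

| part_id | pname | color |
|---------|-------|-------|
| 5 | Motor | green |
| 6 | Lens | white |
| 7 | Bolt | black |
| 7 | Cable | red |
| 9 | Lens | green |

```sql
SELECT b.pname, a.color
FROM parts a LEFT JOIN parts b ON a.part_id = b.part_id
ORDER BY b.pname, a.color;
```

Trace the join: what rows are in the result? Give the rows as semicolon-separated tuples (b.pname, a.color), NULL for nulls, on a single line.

(Bolt, black); (Bolt, red); (Cable, black); (Cable, red); (Lens, green); (Lens, white); (Motor, green)

LEFT JOIN keeps every row from `parts a`; unmatched rows get NULL for `parts b`'s columns.
Matching on a.part_id = b.part_id.
- a (part_id=5) pairs with 1 row(s) of b.
- a (part_id=6) pairs with 1 row(s) of b.
- a (part_id=7) pairs with 2 row(s) of b.
- a (part_id=7) pairs with 2 row(s) of b.
- a (part_id=9) pairs with 1 row(s) of b.
After projecting and ordering:
b.pname | a.color
Bolt | black
Bolt | red
Cable | black
Cable | red
Lens | green
Lens | white
Motor | green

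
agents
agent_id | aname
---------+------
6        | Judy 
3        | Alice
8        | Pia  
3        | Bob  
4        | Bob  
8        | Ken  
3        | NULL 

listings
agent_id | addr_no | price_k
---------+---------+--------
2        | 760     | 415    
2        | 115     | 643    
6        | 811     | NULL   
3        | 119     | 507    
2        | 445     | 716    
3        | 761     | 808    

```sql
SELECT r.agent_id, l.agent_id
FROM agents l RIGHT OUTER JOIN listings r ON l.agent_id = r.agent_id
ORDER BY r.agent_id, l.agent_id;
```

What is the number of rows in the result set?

10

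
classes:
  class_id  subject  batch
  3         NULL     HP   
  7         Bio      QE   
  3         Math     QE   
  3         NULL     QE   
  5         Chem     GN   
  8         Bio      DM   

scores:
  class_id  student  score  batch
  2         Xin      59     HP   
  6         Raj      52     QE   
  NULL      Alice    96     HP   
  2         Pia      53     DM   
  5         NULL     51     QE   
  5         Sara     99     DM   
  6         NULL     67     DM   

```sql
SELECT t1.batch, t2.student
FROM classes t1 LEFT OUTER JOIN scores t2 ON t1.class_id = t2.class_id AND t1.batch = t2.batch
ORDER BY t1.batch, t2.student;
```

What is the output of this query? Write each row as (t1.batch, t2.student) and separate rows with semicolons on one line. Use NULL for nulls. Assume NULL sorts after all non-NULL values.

LEFT JOIN keeps every row from `classes`; unmatched rows get NULL for `scores`'s columns.
Matching on t1.class_id = t2.class_id AND t1.batch = t2.batch. A NULL in a compared column never satisfies the condition.
Matched pairs: 0; unmatched t1 rows kept: 6.

(DM, NULL); (GN, NULL); (HP, NULL); (QE, NULL); (QE, NULL); (QE, NULL)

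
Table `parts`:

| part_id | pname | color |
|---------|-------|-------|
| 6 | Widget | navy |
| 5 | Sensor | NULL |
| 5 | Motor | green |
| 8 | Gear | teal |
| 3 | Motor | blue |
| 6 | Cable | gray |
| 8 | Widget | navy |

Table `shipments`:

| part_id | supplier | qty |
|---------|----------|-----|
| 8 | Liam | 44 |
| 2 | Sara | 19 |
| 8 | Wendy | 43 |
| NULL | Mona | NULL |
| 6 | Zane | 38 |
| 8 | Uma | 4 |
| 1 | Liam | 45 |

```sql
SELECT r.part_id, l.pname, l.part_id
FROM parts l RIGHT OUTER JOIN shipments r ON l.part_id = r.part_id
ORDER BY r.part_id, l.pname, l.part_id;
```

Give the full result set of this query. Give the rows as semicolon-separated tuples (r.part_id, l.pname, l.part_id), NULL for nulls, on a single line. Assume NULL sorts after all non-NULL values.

RIGHT JOIN keeps every row from `shipments`; unmatched rows get NULL for `parts`'s columns.
Matching on l.part_id = r.part_id. A NULL in a compared column never satisfies the condition.
- l row (part_id=6): matches 1 r row(s) → 1 output row(s).
- l row (part_id=5): no match.
- l row (part_id=5): no match.
- l row (part_id=8): matches 3 r row(s) → 3 output row(s).
- l row (part_id=3): no match.
- l row (part_id=6): matches 1 r row(s) → 1 output row(s).
- l row (part_id=8): matches 3 r row(s) → 3 output row(s).
- plus 3 unmatched r row(s), each kept with NULL l columns.

(1, NULL, NULL); (2, NULL, NULL); (6, Cable, 6); (6, Widget, 6); (8, Gear, 8); (8, Gear, 8); (8, Gear, 8); (8, Widget, 8); (8, Widget, 8); (8, Widget, 8); (NULL, NULL, NULL)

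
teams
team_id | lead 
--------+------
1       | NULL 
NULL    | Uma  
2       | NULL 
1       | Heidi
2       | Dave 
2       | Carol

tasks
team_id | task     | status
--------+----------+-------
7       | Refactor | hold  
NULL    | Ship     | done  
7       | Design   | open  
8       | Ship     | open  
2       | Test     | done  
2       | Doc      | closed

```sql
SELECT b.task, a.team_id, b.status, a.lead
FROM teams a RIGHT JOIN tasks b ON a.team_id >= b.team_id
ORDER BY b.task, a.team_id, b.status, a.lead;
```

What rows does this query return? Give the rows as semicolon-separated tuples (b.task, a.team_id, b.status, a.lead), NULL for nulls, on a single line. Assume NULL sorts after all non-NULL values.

(Design, NULL, open, NULL); (Doc, 2, closed, Carol); (Doc, 2, closed, Dave); (Doc, 2, closed, NULL); (Refactor, NULL, hold, NULL); (Ship, NULL, done, NULL); (Ship, NULL, open, NULL); (Test, 2, done, Carol); (Test, 2, done, Dave); (Test, 2, done, NULL)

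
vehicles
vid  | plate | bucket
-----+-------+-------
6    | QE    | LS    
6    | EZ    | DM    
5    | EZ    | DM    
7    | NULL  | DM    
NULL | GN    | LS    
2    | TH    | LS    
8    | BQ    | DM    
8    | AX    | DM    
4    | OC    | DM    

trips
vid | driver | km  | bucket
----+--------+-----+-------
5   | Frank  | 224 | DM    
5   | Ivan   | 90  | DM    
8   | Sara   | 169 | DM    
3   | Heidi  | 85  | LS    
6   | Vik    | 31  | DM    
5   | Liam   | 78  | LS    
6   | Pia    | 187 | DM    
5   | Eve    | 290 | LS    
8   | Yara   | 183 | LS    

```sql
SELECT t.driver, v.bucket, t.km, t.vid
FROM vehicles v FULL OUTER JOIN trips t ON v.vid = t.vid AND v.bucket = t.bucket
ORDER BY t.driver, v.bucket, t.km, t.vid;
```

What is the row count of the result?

15

FULL OUTER JOIN keeps every row from both sides; unmatched rows get NULL for the other side's columns.
Matching on v.vid = t.vid AND v.bucket = t.bucket. A NULL in a compared column never satisfies the condition.
- v (vid=6, bucket=LS) has no partner → padded with NULL.
- v (vid=6, bucket=DM) pairs with 2 row(s) of t.
- v (vid=5, bucket=DM) pairs with 2 row(s) of t.
- v (vid=7, bucket=DM) has no partner → padded with NULL.
- v (vid=NULL, bucket=LS) has no partner → padded with NULL.
- v (vid=2, bucket=LS) has no partner → padded with NULL.
- v (vid=8, bucket=DM) pairs with 1 row(s) of t.
- v (vid=8, bucket=DM) pairs with 1 row(s) of t.
- v (vid=4, bucket=DM) has no partner → padded with NULL.
- 4 row(s) from t found no v partner → padded with NULL.
Total: 6 matched + 9 padded = 15 rows.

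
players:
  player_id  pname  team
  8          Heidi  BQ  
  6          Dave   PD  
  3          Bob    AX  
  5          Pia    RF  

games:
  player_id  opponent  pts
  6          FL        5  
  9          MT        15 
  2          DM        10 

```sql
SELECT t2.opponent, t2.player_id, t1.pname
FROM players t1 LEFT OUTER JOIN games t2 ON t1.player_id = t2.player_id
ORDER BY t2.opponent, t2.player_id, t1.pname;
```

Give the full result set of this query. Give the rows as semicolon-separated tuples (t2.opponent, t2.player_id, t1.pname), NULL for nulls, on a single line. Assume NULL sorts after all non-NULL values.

LEFT JOIN keeps every row from `players`; unmatched rows get NULL for `games`'s columns.
Matching on t1.player_id = t2.player_id.
- t1 row (player_id=8): no match → kept, t2 columns NULL.
- t1 row (player_id=6): matches 1 t2 row(s) → 1 output row(s).
- t1 row (player_id=3): no match → kept, t2 columns NULL.
- t1 row (player_id=5): no match → kept, t2 columns NULL.
After projecting and ordering:
t2.opponent | t2.player_id | t1.pname
FL | 6 | Dave
NULL | NULL | Bob
NULL | NULL | Heidi
NULL | NULL | Pia

(FL, 6, Dave); (NULL, NULL, Bob); (NULL, NULL, Heidi); (NULL, NULL, Pia)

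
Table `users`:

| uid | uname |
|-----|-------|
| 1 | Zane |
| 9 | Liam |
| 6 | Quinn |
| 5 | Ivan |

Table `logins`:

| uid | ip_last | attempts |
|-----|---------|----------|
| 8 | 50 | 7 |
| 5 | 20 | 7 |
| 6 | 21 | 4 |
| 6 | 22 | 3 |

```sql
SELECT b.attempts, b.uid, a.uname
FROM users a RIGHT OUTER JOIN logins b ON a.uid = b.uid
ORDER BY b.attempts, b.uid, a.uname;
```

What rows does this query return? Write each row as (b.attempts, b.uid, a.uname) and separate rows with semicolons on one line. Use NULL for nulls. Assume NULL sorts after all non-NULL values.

(3, 6, Quinn); (4, 6, Quinn); (7, 5, Ivan); (7, 8, NULL)

RIGHT JOIN keeps every row from `logins`; unmatched rows get NULL for `users`'s columns.
Matching on a.uid = b.uid.
- a[0] uid=1 → no match.
- a[1] uid=9 → no match.
- a[2] uid=6 → 2 match(es) in b → 2 row(s).
- a[3] uid=5 → 1 match(es) in b → 1 row(s).
- plus 1 unmatched b row(s), each kept with NULL a columns.
After projecting and ordering:
b.attempts | b.uid | a.uname
3 | 6 | Quinn
4 | 6 | Quinn
7 | 5 | Ivan
7 | 8 | NULL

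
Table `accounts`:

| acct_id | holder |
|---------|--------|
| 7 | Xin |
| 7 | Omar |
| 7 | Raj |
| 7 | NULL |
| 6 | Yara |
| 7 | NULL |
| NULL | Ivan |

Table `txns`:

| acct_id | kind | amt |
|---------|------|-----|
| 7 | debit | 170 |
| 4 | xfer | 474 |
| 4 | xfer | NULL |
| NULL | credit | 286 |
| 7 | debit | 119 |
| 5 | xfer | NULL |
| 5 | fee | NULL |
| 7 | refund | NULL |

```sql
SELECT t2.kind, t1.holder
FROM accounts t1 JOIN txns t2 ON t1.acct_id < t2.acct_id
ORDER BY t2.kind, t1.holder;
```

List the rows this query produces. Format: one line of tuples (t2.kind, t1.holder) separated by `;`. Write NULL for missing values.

INNER JOIN keeps only pairs where the ON condition holds.
Matching on t1.acct_id < t2.acct_id. A NULL in a compared column never satisfies the condition.
- t1 row (acct_id=7): no match → dropped.
- t1 row (acct_id=7): no match → dropped.
- t1 row (acct_id=7): no match → dropped.
- t1 row (acct_id=7): no match → dropped.
- t1 row (acct_id=6): matches 3 t2 row(s) → 3 output row(s).
- t1 row (acct_id=7): no match → dropped.
- t1 row (acct_id=NULL): no match → dropped.
After projecting and ordering:
t2.kind | t1.holder
debit | Yara
debit | Yara
refund | Yara

(debit, Yara); (debit, Yara); (refund, Yara)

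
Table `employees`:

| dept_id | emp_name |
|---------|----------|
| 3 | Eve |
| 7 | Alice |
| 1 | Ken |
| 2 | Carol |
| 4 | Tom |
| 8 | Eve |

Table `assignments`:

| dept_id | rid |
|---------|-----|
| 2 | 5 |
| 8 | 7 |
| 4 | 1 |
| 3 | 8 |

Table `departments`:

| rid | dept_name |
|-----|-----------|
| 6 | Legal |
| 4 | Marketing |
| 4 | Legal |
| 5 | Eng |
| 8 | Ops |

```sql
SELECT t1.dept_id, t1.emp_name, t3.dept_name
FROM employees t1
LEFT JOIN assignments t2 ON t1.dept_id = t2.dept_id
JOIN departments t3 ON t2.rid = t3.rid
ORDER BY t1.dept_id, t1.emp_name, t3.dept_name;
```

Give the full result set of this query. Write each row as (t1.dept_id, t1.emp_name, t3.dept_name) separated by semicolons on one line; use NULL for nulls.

(2, Carol, Eng); (3, Eve, Ops)

Evaluate left to right. First `employees t1 LEFT JOIN assignments t2` on dept_id: 6 row(s).
Then INNER JOIN `departments t3` on rid: keep only rows whose t2.rid appears in t3.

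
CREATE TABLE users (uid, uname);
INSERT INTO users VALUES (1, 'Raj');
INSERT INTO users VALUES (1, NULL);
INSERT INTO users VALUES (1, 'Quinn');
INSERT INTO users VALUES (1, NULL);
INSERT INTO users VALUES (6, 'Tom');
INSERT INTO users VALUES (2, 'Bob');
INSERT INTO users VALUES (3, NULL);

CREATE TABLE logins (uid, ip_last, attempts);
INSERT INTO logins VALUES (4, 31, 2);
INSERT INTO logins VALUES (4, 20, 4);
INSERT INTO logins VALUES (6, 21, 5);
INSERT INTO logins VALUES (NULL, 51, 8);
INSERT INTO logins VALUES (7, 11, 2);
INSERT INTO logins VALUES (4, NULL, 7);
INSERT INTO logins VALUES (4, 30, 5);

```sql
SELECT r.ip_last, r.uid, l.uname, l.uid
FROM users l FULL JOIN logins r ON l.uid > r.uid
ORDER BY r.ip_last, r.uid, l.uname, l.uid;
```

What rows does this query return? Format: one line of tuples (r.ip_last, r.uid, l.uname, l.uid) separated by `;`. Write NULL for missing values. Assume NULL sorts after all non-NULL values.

(11, 7, NULL, NULL); (20, 4, Tom, 6); (21, 6, NULL, NULL); (30, 4, Tom, 6); (31, 4, Tom, 6); (51, NULL, NULL, NULL); (NULL, 4, Tom, 6); (NULL, NULL, Bob, 2); (NULL, NULL, Quinn, 1); (NULL, NULL, Raj, 1); (NULL, NULL, NULL, 1); (NULL, NULL, NULL, 1); (NULL, NULL, NULL, 3)

FULL OUTER JOIN keeps every row from both sides; unmatched rows get NULL for the other side's columns.
Matching on l.uid > r.uid. A NULL in a compared column never satisfies the condition.
Matched pairs: 4; unmatched l rows kept: 6; unmatched r rows kept: 3.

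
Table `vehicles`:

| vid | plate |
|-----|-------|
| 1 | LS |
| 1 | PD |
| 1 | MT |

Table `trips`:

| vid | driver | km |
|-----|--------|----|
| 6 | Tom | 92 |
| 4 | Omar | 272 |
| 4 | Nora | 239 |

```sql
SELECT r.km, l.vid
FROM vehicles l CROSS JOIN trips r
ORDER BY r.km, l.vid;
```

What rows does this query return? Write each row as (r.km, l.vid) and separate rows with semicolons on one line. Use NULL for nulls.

(92, 1); (92, 1); (92, 1); (239, 1); (239, 1); (239, 1); (272, 1); (272, 1); (272, 1)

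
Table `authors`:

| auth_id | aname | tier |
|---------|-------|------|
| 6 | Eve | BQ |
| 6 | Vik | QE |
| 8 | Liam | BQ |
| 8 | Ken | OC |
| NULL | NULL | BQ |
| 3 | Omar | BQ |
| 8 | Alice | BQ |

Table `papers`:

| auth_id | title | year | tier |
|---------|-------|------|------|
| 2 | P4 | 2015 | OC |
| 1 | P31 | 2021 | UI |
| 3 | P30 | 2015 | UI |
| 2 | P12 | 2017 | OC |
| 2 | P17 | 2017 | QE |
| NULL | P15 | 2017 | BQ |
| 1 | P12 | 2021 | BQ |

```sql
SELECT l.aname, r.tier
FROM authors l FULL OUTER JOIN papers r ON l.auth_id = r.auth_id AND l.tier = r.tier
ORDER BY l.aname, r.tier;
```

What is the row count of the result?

FULL OUTER JOIN keeps every row from both sides; unmatched rows get NULL for the other side's columns.
Matching on l.auth_id = r.auth_id AND l.tier = r.tier. A NULL in a compared column never satisfies the condition.
Matched pairs: 0; unmatched l rows kept: 7; unmatched r rows kept: 7.
Total: 0 matched + 14 padded = 14 rows.

14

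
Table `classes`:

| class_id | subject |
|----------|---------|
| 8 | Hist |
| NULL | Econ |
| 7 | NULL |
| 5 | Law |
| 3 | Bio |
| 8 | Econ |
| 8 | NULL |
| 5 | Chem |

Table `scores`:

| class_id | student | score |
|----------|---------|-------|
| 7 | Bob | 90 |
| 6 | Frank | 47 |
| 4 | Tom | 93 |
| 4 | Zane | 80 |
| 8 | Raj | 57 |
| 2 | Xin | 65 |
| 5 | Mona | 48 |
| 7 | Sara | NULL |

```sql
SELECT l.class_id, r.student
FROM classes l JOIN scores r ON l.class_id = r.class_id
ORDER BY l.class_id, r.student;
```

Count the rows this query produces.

INNER JOIN keeps only pairs where the ON condition holds.
Matching on l.class_id = r.class_id. A NULL in a compared column never satisfies the condition.
Matched pairs: 7.
Total: 7 rows.

7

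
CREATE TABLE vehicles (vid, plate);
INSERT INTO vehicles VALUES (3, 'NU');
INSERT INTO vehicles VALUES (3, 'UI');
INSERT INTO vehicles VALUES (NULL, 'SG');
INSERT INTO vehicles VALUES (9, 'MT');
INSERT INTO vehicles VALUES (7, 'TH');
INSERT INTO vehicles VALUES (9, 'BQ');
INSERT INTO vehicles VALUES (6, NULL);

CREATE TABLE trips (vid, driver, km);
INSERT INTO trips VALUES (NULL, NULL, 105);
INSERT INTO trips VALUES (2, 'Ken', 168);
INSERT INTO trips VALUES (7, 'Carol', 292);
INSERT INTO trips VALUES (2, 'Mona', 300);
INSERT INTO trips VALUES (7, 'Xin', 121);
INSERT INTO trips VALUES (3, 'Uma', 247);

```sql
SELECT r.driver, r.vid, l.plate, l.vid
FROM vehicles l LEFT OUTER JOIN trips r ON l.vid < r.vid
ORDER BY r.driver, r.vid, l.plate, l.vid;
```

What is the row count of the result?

10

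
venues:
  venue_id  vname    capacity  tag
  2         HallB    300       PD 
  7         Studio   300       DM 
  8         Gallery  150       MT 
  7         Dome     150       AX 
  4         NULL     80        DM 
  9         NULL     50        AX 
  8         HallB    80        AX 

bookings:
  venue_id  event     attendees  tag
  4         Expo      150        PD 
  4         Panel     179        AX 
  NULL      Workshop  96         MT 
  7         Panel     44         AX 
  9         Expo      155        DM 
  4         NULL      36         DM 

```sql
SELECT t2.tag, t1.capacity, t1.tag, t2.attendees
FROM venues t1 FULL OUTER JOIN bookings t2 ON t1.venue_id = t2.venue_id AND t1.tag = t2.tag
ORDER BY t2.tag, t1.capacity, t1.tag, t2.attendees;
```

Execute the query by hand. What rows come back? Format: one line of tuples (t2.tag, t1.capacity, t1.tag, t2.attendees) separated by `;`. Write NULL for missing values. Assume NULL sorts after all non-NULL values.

FULL OUTER JOIN keeps every row from both sides; unmatched rows get NULL for the other side's columns.
Matching on t1.venue_id = t2.venue_id AND t1.tag = t2.tag. A NULL in a compared column never satisfies the condition.
- venue_id=2, tag=PD: no t2 row matches, row kept with t2 columns NULL.
- venue_id=7, tag=DM: no t2 row matches, row kept with t2 columns NULL.
- venue_id=8, tag=MT: no t2 row matches, row kept with t2 columns NULL.
- venue_id=7, tag=AX: 1 matching t2 row(s), so 1 row(s) emitted.
- venue_id=4, tag=DM: 1 matching t2 row(s), so 1 row(s) emitted.
- venue_id=9, tag=AX: no t2 row matches, row kept with t2 columns NULL.
- venue_id=8, tag=AX: no t2 row matches, row kept with t2 columns NULL.
- 4 t2 row(s) had no t1 match → kept, t1 columns NULL.

(AX, 150, AX, 44); (AX, NULL, NULL, 179); (DM, 80, DM, 36); (DM, NULL, NULL, 155); (MT, NULL, NULL, 96); (PD, NULL, NULL, 150); (NULL, 50, AX, NULL); (NULL, 80, AX, NULL); (NULL, 150, MT, NULL); (NULL, 300, DM, NULL); (NULL, 300, PD, NULL)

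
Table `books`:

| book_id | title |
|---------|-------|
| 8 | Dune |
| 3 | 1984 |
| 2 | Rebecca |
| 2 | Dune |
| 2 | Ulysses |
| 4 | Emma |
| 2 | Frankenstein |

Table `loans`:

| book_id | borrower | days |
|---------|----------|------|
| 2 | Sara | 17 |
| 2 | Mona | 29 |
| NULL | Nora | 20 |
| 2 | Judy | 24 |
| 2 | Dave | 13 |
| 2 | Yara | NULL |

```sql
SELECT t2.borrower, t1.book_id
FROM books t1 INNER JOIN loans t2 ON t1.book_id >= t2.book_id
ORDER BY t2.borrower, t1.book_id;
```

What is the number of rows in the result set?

35

INNER JOIN keeps only pairs where the ON condition holds.
Matching on t1.book_id >= t2.book_id. A NULL in a compared column never satisfies the condition.
- t1[0] book_id=8 → 5 match(es) in t2 → 5 row(s).
- t1[1] book_id=3 → 5 match(es) in t2 → 5 row(s).
- t1[2] book_id=2 → 5 match(es) in t2 → 5 row(s).
- t1[3] book_id=2 → 5 match(es) in t2 → 5 row(s).
- t1[4] book_id=2 → 5 match(es) in t2 → 5 row(s).
- t1[5] book_id=4 → 5 match(es) in t2 → 5 row(s).
- t1[6] book_id=2 → 5 match(es) in t2 → 5 row(s).
Total: 35 rows.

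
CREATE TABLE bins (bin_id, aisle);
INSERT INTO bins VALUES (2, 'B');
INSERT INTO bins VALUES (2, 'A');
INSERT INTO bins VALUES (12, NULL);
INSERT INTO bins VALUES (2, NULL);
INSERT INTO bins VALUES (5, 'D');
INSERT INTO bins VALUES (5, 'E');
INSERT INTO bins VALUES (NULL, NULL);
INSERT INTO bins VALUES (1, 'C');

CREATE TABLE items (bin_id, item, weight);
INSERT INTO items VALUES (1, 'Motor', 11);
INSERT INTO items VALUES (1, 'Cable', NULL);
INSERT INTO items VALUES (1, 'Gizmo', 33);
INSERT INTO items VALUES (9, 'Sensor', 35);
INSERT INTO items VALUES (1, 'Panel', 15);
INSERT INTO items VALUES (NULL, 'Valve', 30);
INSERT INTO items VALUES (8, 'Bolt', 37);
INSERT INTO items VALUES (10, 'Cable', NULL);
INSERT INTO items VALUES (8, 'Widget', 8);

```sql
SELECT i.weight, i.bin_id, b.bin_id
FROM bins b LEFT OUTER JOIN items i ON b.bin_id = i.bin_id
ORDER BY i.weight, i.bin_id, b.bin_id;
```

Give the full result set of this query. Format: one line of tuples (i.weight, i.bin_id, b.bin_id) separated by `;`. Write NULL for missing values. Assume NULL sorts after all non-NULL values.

(11, 1, 1); (15, 1, 1); (33, 1, 1); (NULL, 1, 1); (NULL, NULL, 2); (NULL, NULL, 2); (NULL, NULL, 2); (NULL, NULL, 5); (NULL, NULL, 5); (NULL, NULL, 12); (NULL, NULL, NULL)

LEFT JOIN keeps every row from `bins`; unmatched rows get NULL for `items`'s columns.
Matching on b.bin_id = i.bin_id. A NULL in a compared column never satisfies the condition.
- b (bin_id=2) has no partner → padded with NULL.
- b (bin_id=2) has no partner → padded with NULL.
- b (bin_id=12) has no partner → padded with NULL.
- b (bin_id=2) has no partner → padded with NULL.
- b (bin_id=5) has no partner → padded with NULL.
- b (bin_id=5) has no partner → padded with NULL.
- b (bin_id=NULL) has no partner → padded with NULL.
- b (bin_id=1) pairs with 4 row(s) of i.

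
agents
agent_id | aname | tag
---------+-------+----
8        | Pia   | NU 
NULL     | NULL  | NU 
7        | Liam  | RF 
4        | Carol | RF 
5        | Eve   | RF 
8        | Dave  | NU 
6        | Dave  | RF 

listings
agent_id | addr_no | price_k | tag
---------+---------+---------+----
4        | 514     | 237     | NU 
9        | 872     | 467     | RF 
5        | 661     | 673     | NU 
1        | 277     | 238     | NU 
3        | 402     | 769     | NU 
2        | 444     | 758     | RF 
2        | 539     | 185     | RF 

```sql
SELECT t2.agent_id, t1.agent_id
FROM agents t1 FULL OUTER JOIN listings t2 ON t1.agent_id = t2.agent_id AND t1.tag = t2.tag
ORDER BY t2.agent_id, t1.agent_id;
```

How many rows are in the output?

14

FULL OUTER JOIN keeps every row from both sides; unmatched rows get NULL for the other side's columns.
Matching on t1.agent_id = t2.agent_id AND t1.tag = t2.tag. A NULL in a compared column never satisfies the condition.
- t1 row (agent_id=8, tag=NU): no match → kept, t2 columns NULL.
- t1 row (agent_id=NULL, tag=NU): no match → kept, t2 columns NULL.
- t1 row (agent_id=7, tag=RF): no match → kept, t2 columns NULL.
- t1 row (agent_id=4, tag=RF): no match → kept, t2 columns NULL.
- t1 row (agent_id=5, tag=RF): no match → kept, t2 columns NULL.
- t1 row (agent_id=8, tag=NU): no match → kept, t2 columns NULL.
- t1 row (agent_id=6, tag=RF): no match → kept, t2 columns NULL.
- 7 t2 row(s) had no t1 match → kept, t1 columns NULL.
Total: 0 matched + 14 padded = 14 rows.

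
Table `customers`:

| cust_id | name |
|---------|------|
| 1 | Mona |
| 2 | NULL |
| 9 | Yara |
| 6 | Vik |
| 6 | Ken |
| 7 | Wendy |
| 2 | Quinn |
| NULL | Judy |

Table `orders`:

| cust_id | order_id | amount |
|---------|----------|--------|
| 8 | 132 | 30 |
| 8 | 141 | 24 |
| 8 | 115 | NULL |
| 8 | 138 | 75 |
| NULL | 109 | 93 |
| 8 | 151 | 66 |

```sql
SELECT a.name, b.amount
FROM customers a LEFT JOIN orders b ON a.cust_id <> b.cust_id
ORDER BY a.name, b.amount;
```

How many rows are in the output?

LEFT JOIN keeps every row from `customers`; unmatched rows get NULL for `orders`'s columns.
Matching on a.cust_id <> b.cust_id. A NULL in a compared column never satisfies the condition.
Matched pairs: 35; unmatched a rows kept: 1.
Total: 35 matched + 1 padded = 36 rows.

36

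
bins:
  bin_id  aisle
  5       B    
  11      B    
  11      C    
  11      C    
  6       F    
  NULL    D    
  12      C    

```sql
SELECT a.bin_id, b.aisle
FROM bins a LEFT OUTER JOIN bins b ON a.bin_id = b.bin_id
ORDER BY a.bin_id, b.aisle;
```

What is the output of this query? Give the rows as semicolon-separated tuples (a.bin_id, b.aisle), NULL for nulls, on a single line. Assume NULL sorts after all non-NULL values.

(5, B); (6, F); (11, B); (11, B); (11, B); (11, C); (11, C); (11, C); (11, C); (11, C); (11, C); (12, C); (NULL, NULL)

LEFT JOIN keeps every row from `bins a`; unmatched rows get NULL for `bins b`'s columns.
Matching on a.bin_id = b.bin_id. A NULL in a compared column never satisfies the condition.
Matched pairs: 12; unmatched a rows kept: 1.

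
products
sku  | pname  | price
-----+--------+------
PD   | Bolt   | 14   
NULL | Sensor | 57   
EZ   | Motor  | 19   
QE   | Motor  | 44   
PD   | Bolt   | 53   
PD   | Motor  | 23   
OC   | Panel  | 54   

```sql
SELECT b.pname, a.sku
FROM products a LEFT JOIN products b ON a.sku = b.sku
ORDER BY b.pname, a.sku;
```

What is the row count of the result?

LEFT JOIN keeps every row from `products a`; unmatched rows get NULL for `products b`'s columns.
Matching on a.sku = b.sku. A NULL in a compared column never satisfies the condition.
Matched pairs: 12; unmatched a rows kept: 1.
Total: 12 matched + 1 padded = 13 rows.

13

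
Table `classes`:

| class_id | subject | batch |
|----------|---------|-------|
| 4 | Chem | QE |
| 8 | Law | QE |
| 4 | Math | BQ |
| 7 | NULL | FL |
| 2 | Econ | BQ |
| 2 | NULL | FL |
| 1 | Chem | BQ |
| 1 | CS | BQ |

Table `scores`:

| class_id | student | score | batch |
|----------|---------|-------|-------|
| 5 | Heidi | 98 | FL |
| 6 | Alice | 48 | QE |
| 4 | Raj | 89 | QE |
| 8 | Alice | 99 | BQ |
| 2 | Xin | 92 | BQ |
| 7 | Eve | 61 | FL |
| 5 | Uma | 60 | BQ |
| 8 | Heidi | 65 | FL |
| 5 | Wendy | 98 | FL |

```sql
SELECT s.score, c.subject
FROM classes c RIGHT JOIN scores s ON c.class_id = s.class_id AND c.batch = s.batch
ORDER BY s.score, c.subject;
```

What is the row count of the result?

RIGHT JOIN keeps every row from `scores`; unmatched rows get NULL for `classes`'s columns.
Matching on c.class_id = s.class_id AND c.batch = s.batch.
Matched pairs: 3; unmatched s rows kept: 6.
Total: 3 matched + 6 padded = 9 rows.

9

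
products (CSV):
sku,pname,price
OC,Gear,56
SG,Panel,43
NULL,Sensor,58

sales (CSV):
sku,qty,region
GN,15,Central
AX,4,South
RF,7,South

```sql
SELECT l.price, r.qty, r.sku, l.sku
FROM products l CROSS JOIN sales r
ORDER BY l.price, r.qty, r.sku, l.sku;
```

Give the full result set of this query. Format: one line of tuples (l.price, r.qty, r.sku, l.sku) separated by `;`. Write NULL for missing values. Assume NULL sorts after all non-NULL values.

(43, 4, AX, SG); (43, 7, RF, SG); (43, 15, GN, SG); (56, 4, AX, OC); (56, 7, RF, OC); (56, 15, GN, OC); (58, 4, AX, NULL); (58, 7, RF, NULL); (58, 15, GN, NULL)

CROSS JOIN pairs every row of `products` with every row of `sales`: 3 × 3 = 9 rows.
After projecting and ordering:
l.price | r.qty | r.sku | l.sku
43 | 4 | AX | SG
43 | 7 | RF | SG
43 | 15 | GN | SG
56 | 4 | AX | OC
56 | 7 | RF | OC
56 | 15 | GN | OC
58 | 4 | AX | NULL
58 | 7 | RF | NULL
58 | 15 | GN | NULL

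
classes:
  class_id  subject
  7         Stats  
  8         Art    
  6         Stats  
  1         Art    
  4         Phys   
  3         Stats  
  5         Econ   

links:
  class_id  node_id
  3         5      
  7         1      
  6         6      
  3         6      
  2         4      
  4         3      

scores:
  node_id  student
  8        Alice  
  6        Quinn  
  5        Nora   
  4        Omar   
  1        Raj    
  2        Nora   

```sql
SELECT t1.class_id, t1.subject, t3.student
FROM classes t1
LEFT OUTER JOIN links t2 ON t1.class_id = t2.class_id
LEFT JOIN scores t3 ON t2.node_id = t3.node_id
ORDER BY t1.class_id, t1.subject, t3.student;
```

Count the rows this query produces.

Joins associate left-to-right: classes LEFT JOIN links on class_id gives 8 intermediate row(s).
Then LEFT JOIN `scores t3` on node_id: each of those 8 rows is kept; rows whose t2.node_id has no match in t3 get NULL for t3's columns.
Result: 8 row(s).

8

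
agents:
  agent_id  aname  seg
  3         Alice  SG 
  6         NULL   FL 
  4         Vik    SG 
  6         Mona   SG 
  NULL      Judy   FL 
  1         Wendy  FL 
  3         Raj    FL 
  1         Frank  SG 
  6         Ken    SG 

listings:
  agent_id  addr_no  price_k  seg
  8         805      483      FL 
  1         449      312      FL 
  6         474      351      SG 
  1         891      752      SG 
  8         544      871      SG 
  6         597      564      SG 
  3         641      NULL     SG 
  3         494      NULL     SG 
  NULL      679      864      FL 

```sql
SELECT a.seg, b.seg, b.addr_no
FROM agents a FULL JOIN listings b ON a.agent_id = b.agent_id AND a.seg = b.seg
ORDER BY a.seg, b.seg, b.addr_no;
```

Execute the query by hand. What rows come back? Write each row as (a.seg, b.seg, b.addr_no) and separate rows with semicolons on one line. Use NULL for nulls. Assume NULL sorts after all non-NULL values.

FULL OUTER JOIN keeps every row from both sides; unmatched rows get NULL for the other side's columns.
Matching on a.agent_id = b.agent_id AND a.seg = b.seg. A NULL in a compared column never satisfies the condition.
- a (agent_id=3, seg=SG) pairs with 2 row(s) of b.
- a (agent_id=6, seg=FL) has no partner → padded with NULL.
- a (agent_id=4, seg=SG) has no partner → padded with NULL.
- a (agent_id=6, seg=SG) pairs with 2 row(s) of b.
- a (agent_id=NULL, seg=FL) has no partner → padded with NULL.
- a (agent_id=1, seg=FL) pairs with 1 row(s) of b.
- a (agent_id=3, seg=FL) has no partner → padded with NULL.
- a (agent_id=1, seg=SG) pairs with 1 row(s) of b.
- a (agent_id=6, seg=SG) pairs with 2 row(s) of b.
- 3 b row(s) had no a match → kept, a columns NULL.

(FL, FL, 449); (FL, NULL, NULL); (FL, NULL, NULL); (FL, NULL, NULL); (SG, SG, 474); (SG, SG, 474); (SG, SG, 494); (SG, SG, 597); (SG, SG, 597); (SG, SG, 641); (SG, SG, 891); (SG, NULL, NULL); (NULL, FL, 679); (NULL, FL, 805); (NULL, SG, 544)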